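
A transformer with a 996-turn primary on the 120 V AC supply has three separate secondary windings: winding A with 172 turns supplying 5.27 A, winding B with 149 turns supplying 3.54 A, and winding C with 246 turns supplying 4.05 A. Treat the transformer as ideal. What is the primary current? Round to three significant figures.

V_A = 120 × 172/996 = 20.723 V; V_B = 120 × 149/996 = 17.952 V; V_C = 120 × 246/996 = 29.639 V.
P_out = V_A I_A + V_B I_B + V_C I_C = 20.723×5.27 + 17.952×3.54 + 29.639×4.05 = 109.21 + 63.549 + 120.04 = 292.80 W.
Ideal ⇒ P_in = P_out, so I_p = P_out/V_p = 292.80/120 = 2.44 A.

I_p ≈ 2.44 A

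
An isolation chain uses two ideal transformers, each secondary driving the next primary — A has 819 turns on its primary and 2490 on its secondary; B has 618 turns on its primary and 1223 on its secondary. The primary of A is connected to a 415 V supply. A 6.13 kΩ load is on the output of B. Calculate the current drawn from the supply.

Secondary of A: V = 415.00 × 2490/819 = 1261.7 V.
Secondary of B: V = 1261.7 × 1223/618 = 2496.9 V.
I_load = 2496.9/6130 = 0.40732 A, so P_out = 2496.9 × 0.40732 = 1017.1 W.
All ideal ⇒ P_in = P_out, so I_supply = 1017.1/415 = 2.45 A.

I_supply ≈ 2.45 A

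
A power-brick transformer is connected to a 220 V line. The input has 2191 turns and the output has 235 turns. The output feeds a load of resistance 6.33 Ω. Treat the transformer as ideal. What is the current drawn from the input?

I_in ≈ 0.400 A

V_out = V_in × N_out/N_in = 220 × 235/2191 = 23.597 V.
I_out = V_out/R = 23.597/6.33 = 3.7277 A.
For an ideal transformer I_in N_in = I_out N_out, so I_in = 3.7277 × 235/2191 = 0.400 A.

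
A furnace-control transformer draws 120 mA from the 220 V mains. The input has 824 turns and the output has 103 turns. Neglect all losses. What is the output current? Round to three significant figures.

I_out ≈ 0.960 A

I_out/I_in = N_in/N_out, so I_out = 0.120 × 824/103 = 0.960 A.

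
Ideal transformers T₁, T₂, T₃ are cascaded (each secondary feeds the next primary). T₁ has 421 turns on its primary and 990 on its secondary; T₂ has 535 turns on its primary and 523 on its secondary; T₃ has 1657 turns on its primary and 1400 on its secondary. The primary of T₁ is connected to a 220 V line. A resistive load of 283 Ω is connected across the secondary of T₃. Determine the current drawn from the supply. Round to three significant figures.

I_supply ≈ 2.93 A

After T₁: V = 220.00 × 990/421 = 517.34 V.
After T₂: V = 517.34 × 523/535 = 505.74 V.
After T₃: V = 505.74 × 1400/1657 = 427.30 V.
I_load = 427.30/283 = 1.5099 A, so P_out = 427.30 × 1.5099 = 645.17 W.
All ideal ⇒ P_in = P_out, so I_supply = 645.17/220 = 2.93 A.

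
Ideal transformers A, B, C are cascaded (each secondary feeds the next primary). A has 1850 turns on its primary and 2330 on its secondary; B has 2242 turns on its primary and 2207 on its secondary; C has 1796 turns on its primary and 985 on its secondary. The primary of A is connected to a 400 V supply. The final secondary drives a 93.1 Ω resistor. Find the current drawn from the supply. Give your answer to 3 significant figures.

Secondary of A: V = 400.00 × 2330/1850 = 503.78 V.
Secondary of B: V = 503.78 × 2207/2242 = 495.92 V.
Secondary of C: V = 495.92 × 985/1796 = 271.98 V.
I_load = 271.98/93.1 = 2.9214 A, so P_out = 271.98 × 2.9214 = 794.57 W.
All ideal ⇒ P_in = P_out, so I_supply = 794.57/400 = 1.99 A.

I_supply ≈ 1.99 A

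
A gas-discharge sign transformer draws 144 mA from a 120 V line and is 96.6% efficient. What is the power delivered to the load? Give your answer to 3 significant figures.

P_out ≈ 16.7 W

P_in = V_in I_in = 120 × 0.144 = 17.280 W.
P_out = η P_in = 0.966 × 17.280 = 16.7 W.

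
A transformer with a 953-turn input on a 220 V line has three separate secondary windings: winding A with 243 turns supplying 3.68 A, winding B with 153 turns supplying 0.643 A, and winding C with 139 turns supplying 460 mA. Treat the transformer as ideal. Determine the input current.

I_in ≈ 1.11 A

V_A = 220 × 243/953 = 56.097 V; V_B = 220 × 153/953 = 35.320 V; V_C = 220 × 139/953 = 32.088 V.
P_out = V_A I_A + V_B I_B + V_C I_C = 56.097×3.68 + 35.320×0.643 + 32.088×0.460 = 206.44 + 22.711 + 14.761 = 243.91 W.
Ideal ⇒ P_in = P_out, so I_in = P_out/V_in = 243.91/220 = 1.11 A.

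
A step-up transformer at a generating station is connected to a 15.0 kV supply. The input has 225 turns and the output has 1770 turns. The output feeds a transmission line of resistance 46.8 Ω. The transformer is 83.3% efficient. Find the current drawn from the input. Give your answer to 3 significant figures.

V_out = 15000 × 1770/225 = 118000 V.
I_out = V_out/R = 118000/46.8 = 2521.4 A.
P_out = V_out I_out = 118000 × 2521.4 = 2.9752×10^8 W.
P_in = P_out/η = 2.9752×10^8/0.833 = 3.5717×10^8 W.
I_in = P_in/V_in = 3.5717×10^8/15000 = 23800 A.

I_in ≈ 23800 A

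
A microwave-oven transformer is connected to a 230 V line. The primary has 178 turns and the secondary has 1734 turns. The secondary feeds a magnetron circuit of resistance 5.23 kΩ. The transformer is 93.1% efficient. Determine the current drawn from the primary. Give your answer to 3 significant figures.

I_p ≈ 4.48 A

V_s = 230 × 1734/178 = 2240.6 V.
I_s = V_s/R = 2240.6/5230 = 0.42841 A.
P_out = V_s I_s = 2240.6 × 0.42841 = 959.87 W.
P_in = P_out/η = 959.87/0.931 = 1031.0 W.
I_p = P_in/V_p = 1031.0/230 = 4.48 A.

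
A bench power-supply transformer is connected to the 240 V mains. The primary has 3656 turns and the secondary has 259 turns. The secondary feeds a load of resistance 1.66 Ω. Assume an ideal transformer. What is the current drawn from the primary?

I_p ≈ 0.726 A

V_s = V_p × N_s/N_p = 240 × 259/3656 = 17.002 V.
I_s = V_s/R = 17.002/1.66 = 10.242 A.
For an ideal transformer I_p N_p = I_s N_s, so I_p = 10.242 × 259/3656 = 0.726 A.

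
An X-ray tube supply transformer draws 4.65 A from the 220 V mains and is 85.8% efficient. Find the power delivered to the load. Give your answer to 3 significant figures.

P_out ≈ 878 W

P_in = V_p I_p = 220 × 4.65 = 1023.0 W.
P_out = η P_in = 0.858 × 1023.0 = 878 W.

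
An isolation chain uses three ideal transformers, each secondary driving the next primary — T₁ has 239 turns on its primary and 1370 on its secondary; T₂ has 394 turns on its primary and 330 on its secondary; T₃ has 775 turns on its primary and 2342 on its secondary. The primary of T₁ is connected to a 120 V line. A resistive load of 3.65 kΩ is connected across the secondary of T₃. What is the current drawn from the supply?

I_supply ≈ 6.92 A

After T₁: V = 120.00 × 1370/239 = 687.87 V.
After T₂: V = 687.87 × 330/394 = 576.13 V.
After T₃: V = 576.13 × 2342/775 = 1741.0 V.
I_load = 1741.0/3650 = 0.47700 A, so P_out = 1741.0 × 0.47700 = 830.46 W.
All ideal ⇒ P_in = P_out, so I_supply = 830.46/120 = 6.92 A.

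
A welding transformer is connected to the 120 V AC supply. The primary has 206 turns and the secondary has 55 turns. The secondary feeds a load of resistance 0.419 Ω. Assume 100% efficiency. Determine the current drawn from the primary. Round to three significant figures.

I_p ≈ 20.4 A

V_s = V_p × N_s/N_p = 120 × 55/206 = 32.039 V.
I_s = V_s/R = 32.039/0.419 = 76.465 A.
For an ideal transformer I_p N_p = I_s N_s, so I_p = 76.465 × 55/206 = 20.4 A.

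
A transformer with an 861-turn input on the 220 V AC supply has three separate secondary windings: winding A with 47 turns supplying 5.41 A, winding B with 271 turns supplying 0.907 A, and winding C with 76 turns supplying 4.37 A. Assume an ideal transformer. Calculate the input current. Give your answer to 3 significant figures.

I_in ≈ 0.967 A

V_A = 220 × 47/861 = 12.009 V; V_B = 220 × 271/861 = 69.245 V; V_C = 220 × 76/861 = 19.419 V.
P_out = V_A I_A + V_B I_B + V_C I_C = 12.009×5.41 + 69.245×0.907 + 19.419×4.37 = 64.970 + 62.805 + 84.862 = 212.64 W.
Ideal ⇒ P_in = P_out, so I_in = P_out/V_in = 212.64/220 = 0.967 A.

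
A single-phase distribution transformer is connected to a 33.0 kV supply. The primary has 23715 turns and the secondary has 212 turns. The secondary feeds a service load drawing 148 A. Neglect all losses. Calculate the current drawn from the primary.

For an ideal transformer I_p N_p = I_s N_s, so I_p = 148 × 212/23715 = 1.32 A.

I_p ≈ 1.32 A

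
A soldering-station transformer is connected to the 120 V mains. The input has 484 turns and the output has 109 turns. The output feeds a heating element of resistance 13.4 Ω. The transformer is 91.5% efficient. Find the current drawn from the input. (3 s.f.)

V_out = 120 × 109/484 = 27.025 V.
I_out = V_out/R = 27.025/13.4 = 2.0168 A.
P_out = V_out I_out = 27.025 × 2.0168 = 54.503 W.
P_in = P_out/η = 54.503/0.915 = 59.566 W.
I_in = P_in/V_in = 59.566/120 = 0.496 A.

I_in ≈ 0.496 A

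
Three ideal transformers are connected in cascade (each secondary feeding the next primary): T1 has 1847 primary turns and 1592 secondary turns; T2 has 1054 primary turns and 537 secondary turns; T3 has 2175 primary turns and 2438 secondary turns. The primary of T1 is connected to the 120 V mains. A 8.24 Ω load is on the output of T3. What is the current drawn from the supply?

I_supply ≈ 3.53 A

After T1: V = 120.00 × 1592/1847 = 103.43 V.
After T2: V = 103.43 × 537/1054 = 52.698 V.
After T3: V = 52.698 × 2438/2175 = 59.070 V.
I_load = 59.070/8.24 = 7.1687 A, so P_out = 59.070 × 7.1687 = 423.45 W.
All ideal ⇒ P_in = P_out, so I_supply = 423.45/120 = 3.53 A.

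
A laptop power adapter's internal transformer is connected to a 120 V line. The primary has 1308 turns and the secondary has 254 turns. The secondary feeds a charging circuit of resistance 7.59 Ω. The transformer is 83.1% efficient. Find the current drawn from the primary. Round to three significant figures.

V_s = 120 × 254/1308 = 23.303 V.
I_s = V_s/R = 23.303/7.59 = 3.0702 A.
P_out = V_s I_s = 23.303 × 3.0702 = 71.544 W.
P_in = P_out/η = 71.544/0.831 = 86.094 W.
I_p = P_in/V_p = 86.094/120 = 0.717 A.

I_p ≈ 0.717 A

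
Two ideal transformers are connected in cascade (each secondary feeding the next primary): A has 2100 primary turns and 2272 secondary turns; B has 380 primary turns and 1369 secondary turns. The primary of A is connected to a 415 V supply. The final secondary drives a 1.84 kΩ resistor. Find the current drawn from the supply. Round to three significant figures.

I_supply ≈ 3.43 A

Secondary of A: V = 415.00 × 2272/2100 = 448.99 V.
Secondary of B: V = 448.99 × 1369/380 = 1617.5 V.
I_load = 1617.5/1840 = 0.87910 A, so P_out = 1617.5 × 0.87910 = 1422.0 W.
All ideal ⇒ P_in = P_out, so I_supply = 1422.0/415 = 3.43 A.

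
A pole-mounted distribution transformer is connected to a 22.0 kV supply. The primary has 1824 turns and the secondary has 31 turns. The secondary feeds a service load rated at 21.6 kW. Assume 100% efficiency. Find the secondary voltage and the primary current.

V_s ≈ 374 V, I_p ≈ 0.982 A

V_s = V_p × N_s/N_p = 22000 × 31/1824 = 373.90 V.
I_s = P/V_s = 21600/373.90 = 57.769 A.
I_p = I_s × N_s/N_p = 57.769 × 31/1824 = 0.982 A.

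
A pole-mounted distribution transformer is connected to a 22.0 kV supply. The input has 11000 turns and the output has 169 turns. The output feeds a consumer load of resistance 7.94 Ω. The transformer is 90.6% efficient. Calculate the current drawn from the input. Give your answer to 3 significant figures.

V_out = 22000 × 169/11000 = 338.00 V.
I_out = V_out/R = 338.00/7.94 = 42.569 A.
P_out = V_out I_out = 338.00 × 42.569 = 14388 W.
P_in = P_out/η = 14388/0.906 = 15881 W.
I_in = P_in/V_in = 15881/22000 = 0.722 A.

I_in ≈ 0.722 A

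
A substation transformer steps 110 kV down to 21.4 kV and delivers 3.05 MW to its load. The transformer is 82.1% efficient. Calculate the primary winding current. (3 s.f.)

I_p ≈ 33.8 A

P_in = P_out/η = 3.05×10^6/0.821 = 3.7150×10^6 W.
I_p = P_in/V_p = 3.7150×10^6/110000 = 33.8 A.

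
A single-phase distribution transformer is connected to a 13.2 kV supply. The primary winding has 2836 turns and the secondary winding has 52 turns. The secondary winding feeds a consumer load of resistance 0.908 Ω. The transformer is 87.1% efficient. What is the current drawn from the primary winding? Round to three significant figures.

V_s = 13200 × 52/2836 = 242.03 V.
I_s = V_s/R = 242.03/0.908 = 266.55 A.
P_out = V_s I_s = 242.03 × 266.55 = 64514 W.
P_in = P_out/η = 64514/0.871 = 74069 W.
I_p = P_in/V_p = 74069/13200 = 5.61 A.

I_p ≈ 5.61 A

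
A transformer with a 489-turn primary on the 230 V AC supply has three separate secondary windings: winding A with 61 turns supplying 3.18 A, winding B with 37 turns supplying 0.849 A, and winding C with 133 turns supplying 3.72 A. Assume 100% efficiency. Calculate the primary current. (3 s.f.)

V_A = 230 × 61/489 = 28.691 V; V_B = 230 × 37/489 = 17.403 V; V_C = 230 × 133/489 = 62.556 V.
P_out = V_A I_A + V_B I_B + V_C I_C = 28.691×3.18 + 17.403×0.849 + 62.556×3.72 = 91.238 + 14.775 + 232.71 = 338.72 W.
Ideal ⇒ P_in = P_out, so I_p = P_out/V_p = 338.72/230 = 1.47 A.

I_p ≈ 1.47 A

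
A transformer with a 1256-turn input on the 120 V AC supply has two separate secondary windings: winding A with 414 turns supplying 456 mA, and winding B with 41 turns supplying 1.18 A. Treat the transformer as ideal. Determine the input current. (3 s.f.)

I_in ≈ 0.189 A

V_A = 120 × 414/1256 = 39.554 V; V_B = 120 × 41/1256 = 3.9172 V.
P_out = V_A I_A + V_B I_B = 39.554×0.456 + 3.9172×1.18 = 18.037 + 4.6223 = 22.659 W.
Ideal ⇒ P_in = P_out, so I_in = P_out/V_in = 22.659/120 = 0.189 A.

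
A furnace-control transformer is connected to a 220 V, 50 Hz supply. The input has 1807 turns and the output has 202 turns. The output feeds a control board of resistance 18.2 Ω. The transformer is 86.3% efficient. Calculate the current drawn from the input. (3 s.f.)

I_in ≈ 0.175 A

V_out = 220 × 202/1807 = 24.593 V.
I_out = V_out/R = 24.593/18.2 = 1.3513 A.
P_out = V_out I_out = 24.593 × 1.3513 = 33.232 W.
P_in = P_out/η = 33.232/0.863 = 38.508 W.
I_in = P_in/V_in = 38.508/220 = 0.175 A.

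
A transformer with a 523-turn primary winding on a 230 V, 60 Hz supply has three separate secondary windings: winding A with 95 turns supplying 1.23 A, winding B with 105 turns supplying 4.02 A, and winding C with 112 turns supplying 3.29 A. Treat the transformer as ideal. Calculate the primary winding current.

V_A = 230 × 95/523 = 41.778 V; V_B = 230 × 105/523 = 46.176 V; V_C = 230 × 112/523 = 49.254 V.
P_out = V_A I_A + V_B I_B + V_C I_C = 41.778×1.23 + 46.176×4.02 + 49.254×3.29 = 51.387 + 185.63 + 162.05 = 399.06 W.
Ideal ⇒ P_in = P_out, so I_p = P_out/V_p = 399.06/230 = 1.74 A.

I_p ≈ 1.74 A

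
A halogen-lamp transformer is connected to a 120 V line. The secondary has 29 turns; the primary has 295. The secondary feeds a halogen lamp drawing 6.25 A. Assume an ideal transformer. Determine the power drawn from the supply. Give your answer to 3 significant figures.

I_p = I_s × N_s/N_p = 6.25 × 29/295 = 0.61441 A.
P = V_p I_p = 120 × 0.61441 = 73.7 W.

P ≈ 73.7 W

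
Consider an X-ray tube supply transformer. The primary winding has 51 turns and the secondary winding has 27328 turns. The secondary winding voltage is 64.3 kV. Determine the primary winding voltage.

V_p ≈ 120 V

V_p/V_s = N_p/N_s, so V_p = 64300 × 51/27328 = 120 V.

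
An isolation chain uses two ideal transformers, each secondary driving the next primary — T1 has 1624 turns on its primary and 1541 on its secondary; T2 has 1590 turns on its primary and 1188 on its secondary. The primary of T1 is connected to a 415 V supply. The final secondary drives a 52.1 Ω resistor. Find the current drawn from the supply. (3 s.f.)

I_supply ≈ 4.00 A

After T1: V = 415.00 × 1541/1624 = 393.79 V.
After T2: V = 393.79 × 1188/1590 = 294.23 V.
I_load = 294.23/52.1 = 5.6474 A, so P_out = 294.23 × 5.6474 = 1661.6 W.
All ideal ⇒ P_in = P_out, so I_supply = 1661.6/415 = 4.00 A.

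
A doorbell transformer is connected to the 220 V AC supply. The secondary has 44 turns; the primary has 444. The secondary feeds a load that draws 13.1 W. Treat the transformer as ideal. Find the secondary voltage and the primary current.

V_s ≈ 21.8 V, I_p ≈ 0.0595 A

V_s = V_p × N_s/N_p = 220 × 44/444 = 21.802 V.
I_s = P/V_s = 13.1/21.802 = 0.60087 A.
I_p = I_s × N_s/N_p = 0.60087 × 44/444 = 0.0595 A.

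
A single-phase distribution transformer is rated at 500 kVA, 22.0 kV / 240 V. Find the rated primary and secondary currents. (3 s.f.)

I_p ≈ 22.7 A, I_s ≈ 2080 A

I_p = S/V_p = 500000/22000 = 22.7 A.
I_s = S/V_s = 500000/240 = 2080 A.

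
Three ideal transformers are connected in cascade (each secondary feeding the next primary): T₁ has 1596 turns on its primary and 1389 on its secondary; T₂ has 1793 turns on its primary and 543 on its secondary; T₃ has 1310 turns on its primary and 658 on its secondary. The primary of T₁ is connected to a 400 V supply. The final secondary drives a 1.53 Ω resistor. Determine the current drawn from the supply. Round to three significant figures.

After T₁: V = 400.00 × 1389/1596 = 348.12 V.
After T₂: V = 348.12 × 543/1793 = 105.43 V.
After T₃: V = 105.43 × 658/1310 = 52.955 V.
I_load = 52.955/1.53 = 34.611 A, so P_out = 52.955 × 34.611 = 1832.8 W.
All ideal ⇒ P_in = P_out, so I_supply = 1832.8/400 = 4.58 A.

I_supply ≈ 4.58 A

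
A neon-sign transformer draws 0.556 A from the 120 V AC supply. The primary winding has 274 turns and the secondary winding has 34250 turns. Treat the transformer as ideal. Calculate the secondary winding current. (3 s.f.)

I_s ≈ 0.00445 A

I_s/I_p = N_p/N_s, so I_s = 0.556 × 274/34250 = 0.00445 A.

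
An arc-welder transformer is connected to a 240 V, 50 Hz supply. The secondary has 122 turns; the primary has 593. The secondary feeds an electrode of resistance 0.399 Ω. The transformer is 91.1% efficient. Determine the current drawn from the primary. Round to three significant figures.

I_p ≈ 27.9 A

V_s = 240 × 122/593 = 49.376 V.
I_s = V_s/R = 49.376/0.399 = 123.75 A.
P_out = V_s I_s = 49.376 × 123.75 = 6110.3 W.
P_in = P_out/η = 6110.3/0.911 = 6707.2 W.
I_p = P_in/V_p = 6707.2/240 = 27.9 A.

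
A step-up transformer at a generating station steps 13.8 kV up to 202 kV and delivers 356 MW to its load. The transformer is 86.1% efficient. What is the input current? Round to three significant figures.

P_in = P_out/η = 3.56×10^8/0.861 = 4.1347×10^8 W.
I_in = P_in/V_in = 4.1347×10^8/13800 = 30000 A.

I_in ≈ 30000 A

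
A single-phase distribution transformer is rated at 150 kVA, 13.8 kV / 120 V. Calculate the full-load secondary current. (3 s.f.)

I_s = S/V_s = 150000/120 = 1250 A.

I_s ≈ 1250 A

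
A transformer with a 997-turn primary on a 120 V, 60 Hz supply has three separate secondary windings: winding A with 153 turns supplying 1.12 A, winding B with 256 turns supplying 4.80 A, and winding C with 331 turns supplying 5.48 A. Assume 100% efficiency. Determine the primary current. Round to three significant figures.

V_A = 120 × 153/997 = 18.415 V; V_B = 120 × 256/997 = 30.812 V; V_C = 120 × 331/997 = 39.840 V.
P_out = V_A I_A + V_B I_B + V_C I_C = 18.415×1.12 + 30.812×4.80 + 39.840×5.48 = 20.625 + 147.90 + 218.32 = 386.85 W.
Ideal ⇒ P_in = P_out, so I_p = P_out/V_p = 386.85/120 = 3.22 A.

I_p ≈ 3.22 A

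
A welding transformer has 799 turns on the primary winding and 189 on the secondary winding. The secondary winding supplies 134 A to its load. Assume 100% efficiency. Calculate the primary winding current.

I_p ≈ 31.7 A

For an ideal transformer I_p/I_s = N_s/N_p, so I_p = 134 × 189/799 = 31.7 A.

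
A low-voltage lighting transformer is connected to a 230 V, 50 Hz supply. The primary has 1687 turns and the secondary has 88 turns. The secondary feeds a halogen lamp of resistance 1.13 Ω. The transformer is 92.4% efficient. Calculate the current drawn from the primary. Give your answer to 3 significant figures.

V_s = 230 × 88/1687 = 11.998 V.
I_s = V_s/R = 11.998/1.13 = 10.617 A.
P_out = V_s I_s = 11.998 × 10.617 = 127.38 W.
P_in = P_out/η = 127.38/0.924 = 137.86 W.
I_p = P_in/V_p = 137.86/230 = 0.599 A.

I_p ≈ 0.599 A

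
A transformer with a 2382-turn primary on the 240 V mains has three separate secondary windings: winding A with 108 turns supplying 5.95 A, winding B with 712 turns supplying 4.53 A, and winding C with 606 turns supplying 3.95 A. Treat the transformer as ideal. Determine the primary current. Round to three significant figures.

I_p ≈ 2.63 A

V_A = 240 × 108/2382 = 10.882 V; V_B = 240 × 712/2382 = 71.738 V; V_C = 240 × 606/2382 = 61.058 V.
P_out = V_A I_A + V_B I_B + V_C I_C = 10.882×5.95 + 71.738×4.53 + 61.058×3.95 = 64.746 + 324.97 + 241.18 = 630.90 W.
Ideal ⇒ P_in = P_out, so I_p = P_out/V_p = 630.90/240 = 2.63 A.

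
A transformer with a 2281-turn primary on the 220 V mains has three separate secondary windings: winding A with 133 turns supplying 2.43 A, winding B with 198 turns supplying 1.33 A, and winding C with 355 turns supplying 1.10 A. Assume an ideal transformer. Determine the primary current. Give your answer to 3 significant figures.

I_p ≈ 0.428 A

V_A = 220 × 133/2281 = 12.828 V; V_B = 220 × 198/2281 = 19.097 V; V_C = 220 × 355/2281 = 34.239 V.
P_out = V_A I_A + V_B I_B + V_C I_C = 12.828×2.43 + 19.097×1.33 + 34.239×1.10 = 31.171 + 25.399 + 37.663 = 94.233 W.
Ideal ⇒ P_in = P_out, so I_p = P_out/V_p = 94.233/220 = 0.428 A.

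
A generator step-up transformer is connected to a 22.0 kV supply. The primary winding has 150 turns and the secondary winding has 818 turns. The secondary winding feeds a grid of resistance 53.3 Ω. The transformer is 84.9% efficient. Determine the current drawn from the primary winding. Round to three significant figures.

I_p ≈ 14500 A

V_s = 22000 × 818/150 = 119970 V.
I_s = V_s/R = 119970/53.3 = 2250.9 A.
P_out = V_s I_s = 119970 × 2250.9 = 2.7005×10^8 W.
P_in = P_out/η = 2.7005×10^8/0.849 = 3.1808×10^8 W.
I_p = P_in/V_p = 3.1808×10^8/22000 = 14500 A.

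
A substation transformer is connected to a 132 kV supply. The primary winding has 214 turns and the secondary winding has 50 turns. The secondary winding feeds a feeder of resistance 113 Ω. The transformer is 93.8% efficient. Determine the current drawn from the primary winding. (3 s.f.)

I_p ≈ 68.0 A

V_s = 132000 × 50/214 = 30841 V.
I_s = V_s/R = 30841/113 = 272.93 A.
P_out = V_s I_s = 30841 × 272.93 = 8.4175×10^6 W.
P_in = P_out/η = 8.4175×10^6/0.938 = 8.9739×10^6 W.
I_p = P_in/V_p = 8.9739×10^6/132000 = 68.0 A.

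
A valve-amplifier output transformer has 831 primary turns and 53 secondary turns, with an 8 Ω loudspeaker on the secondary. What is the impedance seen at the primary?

Z_p ≈ 1970 Ω

Z_p = (N_p/N_s)² × Z_s = (831/53)² × 8 = 1970 Ω.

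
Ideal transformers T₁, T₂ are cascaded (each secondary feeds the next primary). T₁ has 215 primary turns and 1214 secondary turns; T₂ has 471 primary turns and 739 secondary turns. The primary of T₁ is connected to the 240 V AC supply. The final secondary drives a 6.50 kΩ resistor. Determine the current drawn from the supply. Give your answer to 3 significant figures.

After T₁: V = 240.00 × 1214/215 = 1355.2 V.
After T₂: V = 1355.2 × 739/471 = 2126.3 V.
I_load = 2126.3/6500 = 0.32712 A, so P_out = 2126.3 × 0.32712 = 695.53 W.
All ideal ⇒ P_in = P_out, so I_supply = 695.53/240 = 2.90 A.

I_supply ≈ 2.90 A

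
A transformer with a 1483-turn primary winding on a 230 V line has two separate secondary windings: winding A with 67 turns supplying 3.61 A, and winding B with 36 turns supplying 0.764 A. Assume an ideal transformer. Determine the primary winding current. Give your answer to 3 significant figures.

I_p ≈ 0.182 A

V_A = 230 × 67/1483 = 10.391 V; V_B = 230 × 36/1483 = 5.5833 V.
P_out = V_A I_A + V_B I_B = 10.391×3.61 + 5.5833×0.764 = 37.512 + 4.2656 = 41.777 W.
Ideal ⇒ P_in = P_out, so I_p = P_out/V_p = 41.777/230 = 0.182 A.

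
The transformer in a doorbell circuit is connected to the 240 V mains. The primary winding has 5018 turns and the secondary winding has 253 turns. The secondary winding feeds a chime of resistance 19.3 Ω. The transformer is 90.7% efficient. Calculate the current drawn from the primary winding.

V_s = 240 × 253/5018 = 12.100 V.
I_s = V_s/R = 12.100/19.3 = 0.62697 A.
P_out = V_s I_s = 12.100 × 0.62697 = 7.5866 W.
P_in = P_out/η = 7.5866/0.907 = 8.3645 W.
I_p = P_in/V_p = 8.3645/240 = 0.0349 A.

I_p ≈ 0.0349 A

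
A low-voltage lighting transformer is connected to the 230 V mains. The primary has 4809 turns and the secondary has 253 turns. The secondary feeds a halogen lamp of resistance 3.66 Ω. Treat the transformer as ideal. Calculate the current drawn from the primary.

I_p ≈ 0.174 A

V_s = V_p × N_s/N_p = 230 × 253/4809 = 12.100 V.
I_s = V_s/R = 12.100/3.66 = 3.3061 A.
For an ideal transformer I_p N_p = I_s N_s, so I_p = 3.3061 × 253/4809 = 0.174 A.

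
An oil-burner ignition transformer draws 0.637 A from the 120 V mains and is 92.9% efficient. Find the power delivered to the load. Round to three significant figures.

P_in = V_p I_p = 120 × 0.637 = 76.440 W.
P_out = η P_in = 0.929 × 76.440 = 71.0 W.

P_out ≈ 71.0 W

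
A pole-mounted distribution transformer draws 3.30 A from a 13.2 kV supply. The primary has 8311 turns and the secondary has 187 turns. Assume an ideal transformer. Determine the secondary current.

I_s ≈ 147 A

I_s/I_p = N_p/N_s, so I_s = 3.30 × 8311/187 = 147 A.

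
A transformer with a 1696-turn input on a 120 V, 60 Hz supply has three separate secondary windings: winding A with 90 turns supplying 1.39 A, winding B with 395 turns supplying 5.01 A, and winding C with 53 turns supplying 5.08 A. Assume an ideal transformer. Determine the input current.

I_in ≈ 1.40 A

V_A = 120 × 90/1696 = 6.3679 V; V_B = 120 × 395/1696 = 27.948 V; V_C = 120 × 53/1696 = 3.7500 V.
P_out = V_A I_A + V_B I_B + V_C I_C = 6.3679×1.39 + 27.948×5.01 + 3.7500×5.08 = 8.8514 + 140.02 + 19.050 = 167.92 W.
Ideal ⇒ P_in = P_out, so I_in = P_out/V_in = 167.92/120 = 1.40 A.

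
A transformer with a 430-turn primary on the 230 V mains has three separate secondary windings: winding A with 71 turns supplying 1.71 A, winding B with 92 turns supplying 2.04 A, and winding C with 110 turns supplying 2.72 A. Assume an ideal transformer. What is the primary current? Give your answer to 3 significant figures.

I_p ≈ 1.41 A

V_A = 230 × 71/430 = 37.977 V; V_B = 230 × 92/430 = 49.209 V; V_C = 230 × 110/430 = 58.837 V.
P_out = V_A I_A + V_B I_B + V_C I_C = 37.977×1.71 + 49.209×2.04 + 58.837×2.72 = 64.940 + 100.39 + 160.04 = 325.36 W.
Ideal ⇒ P_in = P_out, so I_p = P_out/V_p = 325.36/230 = 1.41 A.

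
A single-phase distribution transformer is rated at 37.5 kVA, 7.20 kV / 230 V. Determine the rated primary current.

I_p ≈ 5.21 A

I_p = S/V_p = 37500/7200 = 5.21 A.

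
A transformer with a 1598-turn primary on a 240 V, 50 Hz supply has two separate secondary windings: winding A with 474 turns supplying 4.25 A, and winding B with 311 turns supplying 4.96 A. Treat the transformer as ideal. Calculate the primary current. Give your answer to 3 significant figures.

I_p ≈ 2.23 A

V_A = 240 × 474/1598 = 71.189 V; V_B = 240 × 311/1598 = 46.708 V.
P_out = V_A I_A + V_B I_B = 71.189×4.25 + 46.708×4.96 = 302.55 + 231.67 = 534.23 W.
Ideal ⇒ P_in = P_out, so I_p = P_out/V_p = 534.23/240 = 2.23 A.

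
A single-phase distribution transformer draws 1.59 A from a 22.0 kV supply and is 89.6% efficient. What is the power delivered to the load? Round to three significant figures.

P_in = V_in I_in = 22000 × 1.59 = 34980 W.
P_out = η P_in = 0.896 × 34980 = 31300 W.

P_out ≈ 31300 W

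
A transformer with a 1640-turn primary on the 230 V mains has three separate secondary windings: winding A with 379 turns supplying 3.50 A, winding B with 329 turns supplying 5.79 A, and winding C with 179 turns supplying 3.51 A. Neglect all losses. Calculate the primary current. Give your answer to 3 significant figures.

I_p ≈ 2.35 A

V_A = 230 × 379/1640 = 53.152 V; V_B = 230 × 329/1640 = 46.140 V; V_C = 230 × 179/1640 = 25.104 V.
P_out = V_A I_A + V_B I_B + V_C I_C = 53.152×3.50 + 46.140×5.79 + 25.104×3.51 = 186.03 + 267.15 + 88.114 = 541.30 W.
Ideal ⇒ P_in = P_out, so I_p = P_out/V_p = 541.30/230 = 2.35 A.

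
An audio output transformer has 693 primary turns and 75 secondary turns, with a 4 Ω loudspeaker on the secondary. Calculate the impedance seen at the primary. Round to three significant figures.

Z_p = (N_p/N_s)² × Z_s = (693/75)² × 4 = 342 Ω.

Z_p ≈ 342 Ω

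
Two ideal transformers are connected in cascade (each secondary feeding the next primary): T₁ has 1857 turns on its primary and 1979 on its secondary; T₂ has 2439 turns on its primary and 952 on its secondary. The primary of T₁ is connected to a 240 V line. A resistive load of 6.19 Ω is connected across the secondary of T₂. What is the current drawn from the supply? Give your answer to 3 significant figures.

After T₁: V = 240.00 × 1979/1857 = 255.77 V.
After T₂: V = 255.77 × 952/2439 = 99.832 V.
I_load = 99.832/6.19 = 16.128 A, so P_out = 99.832 × 16.128 = 1610.1 W.
All ideal ⇒ P_in = P_out, so I_supply = 1610.1/240 = 6.71 A.

I_supply ≈ 6.71 A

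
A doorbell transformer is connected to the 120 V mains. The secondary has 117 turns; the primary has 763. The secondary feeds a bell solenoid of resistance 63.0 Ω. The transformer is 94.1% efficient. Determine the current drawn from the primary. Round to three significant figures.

I_p ≈ 0.0476 A

V_s = 120 × 117/763 = 18.401 V.
I_s = V_s/R = 18.401/63.0 = 0.29208 A.
P_out = V_s I_s = 18.401 × 0.29208 = 5.3746 W.
P_in = P_out/η = 5.3746/0.941 = 5.7116 W.
I_p = P_in/V_p = 5.7116/120 = 0.0476 A.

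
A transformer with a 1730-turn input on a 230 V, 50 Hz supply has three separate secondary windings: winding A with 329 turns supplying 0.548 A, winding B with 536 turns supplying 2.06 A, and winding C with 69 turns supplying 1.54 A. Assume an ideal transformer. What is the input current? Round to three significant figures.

I_in ≈ 0.804 A

V_A = 230 × 329/1730 = 43.740 V; V_B = 230 × 536/1730 = 71.260 V; V_C = 230 × 69/1730 = 9.1734 V.
P_out = V_A I_A + V_B I_B + V_C I_C = 43.740×0.548 + 71.260×2.06 + 9.1734×1.54 = 23.969 + 146.80 + 14.127 = 184.89 W.
Ideal ⇒ P_in = P_out, so I_in = P_out/V_in = 184.89/230 = 0.804 A.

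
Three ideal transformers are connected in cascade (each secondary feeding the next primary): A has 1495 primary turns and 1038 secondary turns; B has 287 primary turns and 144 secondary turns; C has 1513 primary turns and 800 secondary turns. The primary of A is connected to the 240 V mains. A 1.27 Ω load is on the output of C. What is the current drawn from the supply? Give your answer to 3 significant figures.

I_supply ≈ 6.41 A

Secondary of A: V = 240.00 × 1038/1495 = 166.64 V.
Secondary of B: V = 166.64 × 144/287 = 83.608 V.
Secondary of C: V = 83.608 × 800/1513 = 44.208 V.
I_load = 44.208/1.27 = 34.809 A, so P_out = 44.208 × 34.809 = 1538.8 W.
All ideal ⇒ P_in = P_out, so I_supply = 1538.8/240 = 6.41 A.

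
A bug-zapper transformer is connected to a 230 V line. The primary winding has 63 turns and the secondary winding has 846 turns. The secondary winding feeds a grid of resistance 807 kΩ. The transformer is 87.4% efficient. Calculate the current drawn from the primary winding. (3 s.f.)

I_p ≈ 0.0588 A

V_s = 230 × 846/63 = 3088.6 V.
I_s = V_s/R = 3088.6/807000 = 0.0038272 A.
P_out = V_s I_s = 3088.6 × 0.0038272 = 11.821 W.
P_in = P_out/η = 11.821/0.874 = 13.525 W.
I_p = P_in/V_p = 13.525/230 = 0.0588 A.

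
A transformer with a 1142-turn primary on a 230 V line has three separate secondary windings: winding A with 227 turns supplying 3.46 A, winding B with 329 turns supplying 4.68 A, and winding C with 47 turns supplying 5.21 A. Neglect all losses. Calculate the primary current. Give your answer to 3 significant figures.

V_A = 230 × 227/1142 = 45.718 V; V_B = 230 × 329/1142 = 66.261 V; V_C = 230 × 47/1142 = 9.4658 V.
P_out = V_A I_A + V_B I_B + V_C I_C = 45.718×3.46 + 66.261×4.68 + 9.4658×5.21 = 158.18 + 310.10 + 49.317 = 517.60 W.
Ideal ⇒ P_in = P_out, so I_p = P_out/V_p = 517.60/230 = 2.25 A.

I_p ≈ 2.25 A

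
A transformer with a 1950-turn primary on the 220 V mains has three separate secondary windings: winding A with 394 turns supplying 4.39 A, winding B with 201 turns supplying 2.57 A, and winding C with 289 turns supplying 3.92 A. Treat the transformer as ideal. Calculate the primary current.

I_p ≈ 1.73 A

V_A = 220 × 394/1950 = 44.451 V; V_B = 220 × 201/1950 = 22.677 V; V_C = 220 × 289/1950 = 32.605 V.
P_out = V_A I_A + V_B I_B + V_C I_C = 44.451×4.39 + 22.677×2.57 + 32.605×3.92 = 195.14 + 58.280 + 127.81 = 381.23 W.
Ideal ⇒ P_in = P_out, so I_p = P_out/V_p = 381.23/220 = 1.73 A.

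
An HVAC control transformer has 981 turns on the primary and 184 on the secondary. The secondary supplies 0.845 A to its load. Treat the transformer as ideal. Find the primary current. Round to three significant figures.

I_p ≈ 0.158 A

For an ideal transformer I_p/I_s = N_s/N_p, so I_p = 0.845 × 184/981 = 0.158 A.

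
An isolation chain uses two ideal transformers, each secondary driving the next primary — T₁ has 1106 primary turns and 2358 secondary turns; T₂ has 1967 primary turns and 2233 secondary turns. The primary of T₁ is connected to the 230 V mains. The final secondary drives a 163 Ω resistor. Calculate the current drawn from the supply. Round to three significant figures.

After T₁: V = 230.00 × 2358/1106 = 490.36 V.
After T₂: V = 490.36 × 2233/1967 = 556.67 V.
I_load = 556.67/163 = 3.4152 A, so P_out = 556.67 × 3.4152 = 1901.1 W.
All ideal ⇒ P_in = P_out, so I_supply = 1901.1/230 = 8.27 A.

I_supply ≈ 8.27 A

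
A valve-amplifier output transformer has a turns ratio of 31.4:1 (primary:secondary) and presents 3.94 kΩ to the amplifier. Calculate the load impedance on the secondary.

Z_s ≈ 4.00 Ω

Z_s = Z_p/(N_p/N_s)² = 3940/31.4² = 4.00 Ω.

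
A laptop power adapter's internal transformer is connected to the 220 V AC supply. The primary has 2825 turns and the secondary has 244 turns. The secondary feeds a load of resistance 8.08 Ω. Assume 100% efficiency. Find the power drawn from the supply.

P ≈ 44.7 W

V_s = V_p × N_s/N_p = 220 × 244/2825 = 19.002 V.
I_s = V_s/R = 19.002/8.08 = 2.3517 A.
I_p = I_s × N_s/N_p = 2.3517 × 244/2825 = 0.20312 A.
P = V_p I_p = 220 × 0.20312 = 44.7 W.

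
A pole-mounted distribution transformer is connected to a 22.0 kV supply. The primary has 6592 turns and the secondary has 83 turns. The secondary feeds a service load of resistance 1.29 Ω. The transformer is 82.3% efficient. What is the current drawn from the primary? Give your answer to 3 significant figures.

V_s = 22000 × 83/6592 = 277.00 V.
I_s = V_s/R = 277.00/1.29 = 214.73 A.
P_out = V_s I_s = 277.00 × 214.73 = 59481 W.
P_in = P_out/η = 59481/0.823 = 72273 W.
I_p = P_in/V_p = 72273/22000 = 3.29 A.

I_p ≈ 3.29 A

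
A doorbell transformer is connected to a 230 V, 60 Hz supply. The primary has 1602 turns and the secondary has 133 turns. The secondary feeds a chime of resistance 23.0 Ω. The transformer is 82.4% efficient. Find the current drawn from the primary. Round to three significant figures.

I_p ≈ 0.0836 A

V_s = 230 × 133/1602 = 19.095 V.
I_s = V_s/R = 19.095/23.0 = 0.83021 A.
P_out = V_s I_s = 19.095 × 0.83021 = 15.853 W.
P_in = P_out/η = 15.853/0.824 = 19.239 W.
I_p = P_in/V_p = 19.239/230 = 0.0836 A.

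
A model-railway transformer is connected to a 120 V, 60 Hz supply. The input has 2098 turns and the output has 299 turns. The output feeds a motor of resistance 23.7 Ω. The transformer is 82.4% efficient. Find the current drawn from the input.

V_out = 120 × 299/2098 = 17.102 V.
I_out = V_out/R = 17.102/23.7 = 0.72160 A.
P_out = V_out I_out = 17.102 × 0.72160 = 12.341 W.
P_in = P_out/η = 12.341/0.824 = 14.977 W.
I_in = P_in/V_in = 14.977/120 = 0.125 A.

I_in ≈ 0.125 A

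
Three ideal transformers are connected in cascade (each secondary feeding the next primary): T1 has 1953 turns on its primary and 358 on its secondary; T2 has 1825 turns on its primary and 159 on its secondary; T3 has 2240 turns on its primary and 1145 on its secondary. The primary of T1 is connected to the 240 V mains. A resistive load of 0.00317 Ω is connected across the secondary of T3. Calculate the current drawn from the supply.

I_supply ≈ 5.05 A

After T1: V = 240.00 × 358/1953 = 43.994 V.
After T2: V = 43.994 × 159/1825 = 3.8329 V.
After T3: V = 3.8329 × 1145/2240 = 1.9592 V.
I_load = 1.9592/0.00317 = 618.05 A, so P_out = 1.9592 × 618.05 = 1210.9 W.
All ideal ⇒ P_in = P_out, so I_supply = 1210.9/240 = 5.05 A.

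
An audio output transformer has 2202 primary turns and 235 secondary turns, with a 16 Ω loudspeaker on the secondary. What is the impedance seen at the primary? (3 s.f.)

Z_p = (N_p/N_s)² × Z_s = (2202/235)² × 16 = 1400 Ω.

Z_p ≈ 1400 Ω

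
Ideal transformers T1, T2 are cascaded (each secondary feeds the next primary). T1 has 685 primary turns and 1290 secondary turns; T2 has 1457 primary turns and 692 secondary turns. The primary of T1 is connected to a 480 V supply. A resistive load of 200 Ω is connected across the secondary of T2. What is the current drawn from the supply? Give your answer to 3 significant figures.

I_supply ≈ 1.92 A

After T1: V = 480.00 × 1290/685 = 903.94 V.
After T2: V = 903.94 × 692/1457 = 429.33 V.
I_load = 429.33/200 = 2.1466 A, so P_out = 429.33 × 2.1466 = 921.60 W.
All ideal ⇒ P_in = P_out, so I_supply = 921.60/480 = 1.92 A.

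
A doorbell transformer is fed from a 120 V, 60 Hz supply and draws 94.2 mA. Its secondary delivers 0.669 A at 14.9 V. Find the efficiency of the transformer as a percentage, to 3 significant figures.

η ≈ 88.2%

P_in = 120 × 0.0942 = 11.3040 W.
P_out = 14.9 × 0.669 = 9.96810 W.
η = P_out/P_in = 9.96810/11.3040 = 0.882.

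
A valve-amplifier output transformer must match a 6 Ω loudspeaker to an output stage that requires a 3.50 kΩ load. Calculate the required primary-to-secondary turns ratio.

Z_p/Z_s = (N_p/N_s)², so N_p/N_s = √(3500/6) = √583 = 24.2.

N_p/N_s ≈ 24.2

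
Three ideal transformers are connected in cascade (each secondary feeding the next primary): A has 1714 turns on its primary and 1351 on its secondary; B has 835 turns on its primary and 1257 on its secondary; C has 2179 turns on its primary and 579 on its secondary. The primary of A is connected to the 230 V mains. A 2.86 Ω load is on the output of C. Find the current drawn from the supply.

After A: V = 230.00 × 1351/1714 = 181.29 V.
After B: V = 181.29 × 1257/835 = 272.91 V.
After C: V = 272.91 × 579/2179 = 72.517 V.
I_load = 72.517/2.86 = 25.356 A, so P_out = 72.517 × 25.356 = 1838.7 W.
All ideal ⇒ P_in = P_out, so I_supply = 1838.7/230 = 7.99 A.

I_supply ≈ 7.99 A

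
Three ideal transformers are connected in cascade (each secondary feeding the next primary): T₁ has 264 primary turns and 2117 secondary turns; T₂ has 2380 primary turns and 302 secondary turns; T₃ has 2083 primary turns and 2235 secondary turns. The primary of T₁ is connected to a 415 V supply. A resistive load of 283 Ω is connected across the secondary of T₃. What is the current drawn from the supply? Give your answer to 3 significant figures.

I_supply ≈ 1.75 A

After T₁: V = 415.00 × 2117/264 = 3327.9 V.
After T₂: V = 3327.9 × 302/2380 = 422.27 V.
After T₃: V = 422.27 × 2235/2083 = 453.09 V.
I_load = 453.09/283 = 1.6010 A, so P_out = 453.09 × 1.6010 = 725.40 W.
All ideal ⇒ P_in = P_out, so I_supply = 725.40/415 = 1.75 A.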